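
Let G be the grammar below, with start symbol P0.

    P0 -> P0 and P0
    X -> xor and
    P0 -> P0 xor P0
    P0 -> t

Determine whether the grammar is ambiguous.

Ambiguous

Witness: t and t and t

Derivation 1: P0 ⇒ P0 and P0 ⇒ P0 and P0 and P0 ⇒ t and P0 and P0 ⇒ t and t and P0 ⇒ t and t and t
Derivation 2: P0 ⇒ P0 and P0 ⇒ t and P0 ⇒ t and P0 and P0 ⇒ t and t and P0 ⇒ t and t and t

Two distinct leftmost derivations for the same string.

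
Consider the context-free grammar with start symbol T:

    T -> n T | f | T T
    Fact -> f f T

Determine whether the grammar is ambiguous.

Witness: f f f

Derivation 1: T ⇒ T T ⇒ f T ⇒ f T T ⇒ f f T ⇒ f f f
Derivation 2: T ⇒ T T ⇒ T T T ⇒ f T T ⇒ f f T ⇒ f f f

Two distinct leftmost derivations for the same string.

Ambiguous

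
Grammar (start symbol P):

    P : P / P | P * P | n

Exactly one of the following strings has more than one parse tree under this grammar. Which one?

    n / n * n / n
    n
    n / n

n / n * n / n: 5 trees
n: 1 tree
n / n: 1 tree

n / n * n / n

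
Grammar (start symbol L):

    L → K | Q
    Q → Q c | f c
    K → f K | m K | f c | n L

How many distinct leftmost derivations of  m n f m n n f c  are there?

2

Parse trees for m n f m n n f c:
  [L [K m [K n [L [K f [K m [K n [L [K n [L [K f c]]]]]]]]]]]
  [L [K m [K n [L [K f [K m [K n [L [K n [L [Q f c]]]]]]]]]]]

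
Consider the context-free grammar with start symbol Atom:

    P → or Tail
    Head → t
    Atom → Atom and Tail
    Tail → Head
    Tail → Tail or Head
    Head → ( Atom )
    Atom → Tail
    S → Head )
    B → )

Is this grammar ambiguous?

Unambiguous

(S, B, P are unreachable from Atom, so their rules don't affect L(Atom).) Atom → Atom and Tail | Tail  ;  Tail → Tail or Head | Head  — a left-associative chain with Head at the bottom. Each string factors uniquely by precedence.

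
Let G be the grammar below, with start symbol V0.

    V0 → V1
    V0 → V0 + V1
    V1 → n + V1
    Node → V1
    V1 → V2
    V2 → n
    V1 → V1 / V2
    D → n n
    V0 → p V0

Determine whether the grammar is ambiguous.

Witness: n + n

Derivation 1: V0 ⇒ V1 ⇒ n + V1 ⇒ n + V2 ⇒ n + n
Derivation 2: V0 ⇒ V0 + V1 ⇒ V1 + V1 ⇒ V2 + V1 ⇒ n + V1 ⇒ n + V2 ⇒ n + n

Two distinct leftmost derivations for the same string.

Ambiguous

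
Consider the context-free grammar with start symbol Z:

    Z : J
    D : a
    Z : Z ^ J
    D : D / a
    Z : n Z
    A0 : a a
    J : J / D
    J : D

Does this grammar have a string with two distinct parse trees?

Witness: a / a

Derivation 1: Z ⇒ J ⇒ J / D ⇒ D / D ⇒ a / D ⇒ a / a
Derivation 2: Z ⇒ J ⇒ D ⇒ D / a ⇒ a / a

Two distinct leftmost derivations for the same string.

Ambiguous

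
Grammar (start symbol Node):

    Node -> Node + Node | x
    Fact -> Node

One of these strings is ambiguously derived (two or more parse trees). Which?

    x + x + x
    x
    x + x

x + x + x

x + x + x: 2 trees
x: 1 tree
x + x: 1 tree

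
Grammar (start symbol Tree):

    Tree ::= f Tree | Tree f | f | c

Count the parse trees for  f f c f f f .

10

Parse trees for f f c f f f (showing first 6 of 10):
  [Tree f [Tree f [Tree [Tree [Tree [Tree c] f] f] f]]]
  [Tree f [Tree [Tree f [Tree [Tree [Tree c] f] f]] f]]
  [Tree f [Tree [Tree [Tree f [Tree [Tree c] f]] f] f]]
  [Tree f [Tree [Tree [Tree [Tree f [Tree c]] f] f] f]]
  [Tree [Tree f [Tree f [Tree [Tree [Tree c] f] f]]] f]
  [Tree [Tree f [Tree [Tree f [Tree [Tree c] f]] f]] f]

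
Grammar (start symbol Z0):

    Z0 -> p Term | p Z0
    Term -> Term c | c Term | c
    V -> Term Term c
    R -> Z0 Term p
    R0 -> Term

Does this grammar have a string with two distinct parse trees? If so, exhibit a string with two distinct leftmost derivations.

Ambiguous

Witness: p c c

Derivation 1: Z0 ⇒ p Term ⇒ p Term c ⇒ p c c
Derivation 2: Z0 ⇒ p Term ⇒ p c Term ⇒ p c c

Two distinct leftmost derivations for the same string.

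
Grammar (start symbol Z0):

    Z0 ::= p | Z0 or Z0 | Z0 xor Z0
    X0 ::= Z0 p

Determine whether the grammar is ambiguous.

Witness: p or p or p

Derivation 1: Z0 ⇒ Z0 or Z0 ⇒ p or Z0 ⇒ p or Z0 or Z0 ⇒ p or p or Z0 ⇒ p or p or p
Derivation 2: Z0 ⇒ Z0 or Z0 ⇒ Z0 or Z0 or Z0 ⇒ p or Z0 or Z0 ⇒ p or p or Z0 ⇒ p or p or p

Two distinct leftmost derivations for the same string.

Ambiguous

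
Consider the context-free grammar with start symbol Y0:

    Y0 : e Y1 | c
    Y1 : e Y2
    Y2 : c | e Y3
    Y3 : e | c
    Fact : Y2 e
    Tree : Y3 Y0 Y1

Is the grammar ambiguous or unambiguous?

Unambiguous

(Fact, Tree are unreachable from Y0, so their rules don't affect L(Y0).) The reachable rules are right-linear with at most one rule per (nonterminal, next-terminal) pair. Each input token forces the next rule, so parsing is deterministic.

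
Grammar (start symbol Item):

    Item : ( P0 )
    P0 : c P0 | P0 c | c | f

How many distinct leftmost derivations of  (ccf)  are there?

1

Parse trees for (ccf):
  [Item ( [P0 c [P0 c [P0 f]]] )]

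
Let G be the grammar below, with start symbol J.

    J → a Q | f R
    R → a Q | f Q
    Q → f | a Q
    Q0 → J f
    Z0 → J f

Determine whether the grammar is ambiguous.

Unambiguous

(Q0, Z0 are unreachable from J, so their rules don't affect L(J).) The reachable rules are right-linear with at most one rule per (nonterminal, next-terminal) pair. Each input token forces the next rule, so parsing is deterministic.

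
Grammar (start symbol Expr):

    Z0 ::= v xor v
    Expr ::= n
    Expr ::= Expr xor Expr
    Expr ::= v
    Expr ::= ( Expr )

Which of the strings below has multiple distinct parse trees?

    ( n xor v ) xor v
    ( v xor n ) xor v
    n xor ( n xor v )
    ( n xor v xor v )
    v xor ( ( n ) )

( n xor v xor v )

( n xor v ) xor v: 1 tree
( v xor n ) xor v: 1 tree
n xor ( n xor v ): 1 tree
( n xor v xor v ): 2 trees
v xor ( ( n ) ): 1 tree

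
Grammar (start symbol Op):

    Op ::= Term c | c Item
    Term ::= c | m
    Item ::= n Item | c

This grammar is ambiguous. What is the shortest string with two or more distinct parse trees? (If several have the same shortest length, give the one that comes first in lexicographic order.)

c c

length 2: c c has 2 parse trees

Two derivations of c c:
  Op ⇒ Term c ⇒ c c
  Op ⇒ c Item ⇒ c c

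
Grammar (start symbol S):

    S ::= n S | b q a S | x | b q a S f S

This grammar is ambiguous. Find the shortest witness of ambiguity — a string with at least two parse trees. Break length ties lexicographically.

b q a b q a x f x

length 1: no string has ≥2 trees
length 2: no string has ≥2 trees
length 3: no string has ≥2 trees
length 4: no string has ≥2 trees
length 5: no string has ≥2 trees
length 6: no string has ≥2 trees
length 7: no string has ≥2 trees
length 8: no string has ≥2 trees
length 9: b q a b q a x f x has 2 parse trees

Two derivations of b q a b q a x f x:
  S ⇒ b q a S ⇒ b q a b q a S f S ⇒ b q a b q a x f S ⇒ b q a b q a x f x
  S ⇒ b q a S f S ⇒ b q a b q a S f S ⇒ b q a b q a x f S ⇒ b q a b q a x f x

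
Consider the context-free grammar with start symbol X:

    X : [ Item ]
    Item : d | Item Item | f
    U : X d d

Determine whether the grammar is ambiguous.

Witness: [ d d d ]

Derivation 1: X ⇒ [ Item ] ⇒ [ Item Item ] ⇒ [ d Item ] ⇒ [ d Item Item ] ⇒ [ d d Item ] ⇒ [ d d d ]
Derivation 2: X ⇒ [ Item ] ⇒ [ Item Item ] ⇒ [ Item Item Item ] ⇒ [ d Item Item ] ⇒ [ d d Item ] ⇒ [ d d d ]

Two distinct leftmost derivations for the same string.

Ambiguous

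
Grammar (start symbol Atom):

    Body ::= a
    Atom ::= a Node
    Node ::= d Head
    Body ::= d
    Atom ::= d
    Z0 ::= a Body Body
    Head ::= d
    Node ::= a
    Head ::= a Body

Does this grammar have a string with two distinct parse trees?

Unambiguous

Only Atom, Node, Head, Body are reachable from Atom; ignoring the rest: Restricted to the reachable nonterminals, every rule has the form A → t or A → t B, and no two rules for the same A share a first terminal. The grammar encodes a DFA — one run per string.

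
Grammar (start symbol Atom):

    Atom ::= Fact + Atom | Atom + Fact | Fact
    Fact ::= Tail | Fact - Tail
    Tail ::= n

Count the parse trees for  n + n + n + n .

8

Parse trees for n + n + n + n:
  [Atom [Fact [Tail n]] + [Atom [Fact [Tail n]] + [Atom [Fact [Tail n]] + [Atom [Fact [Tail n]]]]]]
  [Atom [Fact [Tail n]] + [Atom [Fact [Tail n]] + [Atom [Atom [Fact [Tail n]]] + [Fact [Tail n]]]]]
  [Atom [Fact [Tail n]] + [Atom [Atom [Fact [Tail n]] + [Atom [Fact [Tail n]]]] + [Fact [Tail n]]]]
  [Atom [Fact [Tail n]] + [Atom [Atom [Atom [Fact [Tail n]]] + [Fact [Tail n]]] + [Fact [Tail n]]]]
  [Atom [Atom [Fact [Tail n]] + [Atom [Fact [Tail n]] + [Atom [Fact [Tail n]]]]] + [Fact [Tail n]]]
  [Atom [Atom [Fact [Tail n]] + [Atom [Atom [Fact [Tail n]]] + [Fact [Tail n]]]] + [Fact [Tail n]]]
  [Atom [Atom [Atom [Fact [Tail n]] + [Atom [Fact [Tail n]]]] + [Fact [Tail n]]] + [Fact [Tail n]]]
  [Atom [Atom [Atom [Atom [Fact [Tail n]]] + [Fact [Tail n]]] + [Fact [Tail n]]] + [Fact [Tail n]]]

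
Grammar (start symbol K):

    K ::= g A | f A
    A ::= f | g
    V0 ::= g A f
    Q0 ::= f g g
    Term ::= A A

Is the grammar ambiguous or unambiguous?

Only K, A are reachable from K; ignoring the rest: The reachable rules are right-linear with at most one rule per (nonterminal, next-terminal) pair. Each input token forces the next rule, so parsing is deterministic.

Unambiguous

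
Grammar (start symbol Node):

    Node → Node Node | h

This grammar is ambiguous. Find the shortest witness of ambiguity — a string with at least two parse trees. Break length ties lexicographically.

h h h

length 1: no string has ≥2 trees
length 2: no string has ≥2 trees
length 3: h h h has 2 parse trees

Two derivations of h h h:
  Node ⇒ Node Node ⇒ Node Node Node ⇒ h Node Node ⇒ h h Node ⇒ h h h
  Node ⇒ Node Node ⇒ h Node ⇒ h Node Node ⇒ h h Node ⇒ h h h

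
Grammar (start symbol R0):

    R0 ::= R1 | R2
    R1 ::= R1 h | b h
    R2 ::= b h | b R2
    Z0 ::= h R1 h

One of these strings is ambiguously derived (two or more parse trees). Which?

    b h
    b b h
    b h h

b h

b h: 2 trees
b b h: 1 tree
b h h: 1 tree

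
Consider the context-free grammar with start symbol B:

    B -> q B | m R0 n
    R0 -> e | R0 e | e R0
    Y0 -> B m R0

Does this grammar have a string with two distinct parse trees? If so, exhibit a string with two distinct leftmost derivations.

Ambiguous

Witness: m e e n

Derivation 1: B ⇒ m R0 n ⇒ m R0 e n ⇒ m e e n
Derivation 2: B ⇒ m R0 n ⇒ m e R0 n ⇒ m e e n

Two distinct leftmost derivations for the same string.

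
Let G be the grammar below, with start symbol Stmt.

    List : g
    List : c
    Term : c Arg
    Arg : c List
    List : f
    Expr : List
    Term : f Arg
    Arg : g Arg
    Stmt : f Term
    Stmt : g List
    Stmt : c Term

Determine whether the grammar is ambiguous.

Unambiguous

Only Stmt, Term, Arg, List are reachable from Stmt; ignoring the rest: The reachable rules are right-linear with at most one rule per (nonterminal, next-terminal) pair. Each input token forces the next rule, so parsing is deterministic.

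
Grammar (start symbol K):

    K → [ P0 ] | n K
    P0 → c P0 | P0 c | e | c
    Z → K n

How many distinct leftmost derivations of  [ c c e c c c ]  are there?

10

Parse trees for [ c c e c c c ] (showing first 6 of 10):
  [K [ [P0 c [P0 c [P0 [P0 [P0 [P0 e] c] c] c]]] ]]
  [K [ [P0 c [P0 [P0 c [P0 [P0 [P0 e] c] c]] c]] ]]
  [K [ [P0 c [P0 [P0 [P0 c [P0 [P0 e] c]] c] c]] ]]
  [K [ [P0 c [P0 [P0 [P0 [P0 c [P0 e]] c] c] c]] ]]
  [K [ [P0 [P0 c [P0 c [P0 [P0 [P0 e] c] c]]] c] ]]
  [K [ [P0 [P0 c [P0 [P0 c [P0 [P0 e] c]] c]] c] ]]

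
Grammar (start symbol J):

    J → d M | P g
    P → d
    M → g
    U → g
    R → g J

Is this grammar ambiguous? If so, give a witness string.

Witness: d g

Derivation 1: J ⇒ d M ⇒ d g
Derivation 2: J ⇒ P g ⇒ d g

Two distinct leftmost derivations for the same string.

Ambiguous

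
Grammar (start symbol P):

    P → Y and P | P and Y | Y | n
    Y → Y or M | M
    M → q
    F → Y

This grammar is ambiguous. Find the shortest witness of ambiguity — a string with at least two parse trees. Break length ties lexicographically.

q and q

length 1: no string has ≥2 trees
length 3: q and q has 2 parse trees

Two derivations of q and q:
  P ⇒ Y and P ⇒ M and P ⇒ q and P ⇒ q and Y ⇒ q and M ⇒ q and q
  P ⇒ P and Y ⇒ Y and Y ⇒ M and Y ⇒ q and Y ⇒ q and M ⇒ q and q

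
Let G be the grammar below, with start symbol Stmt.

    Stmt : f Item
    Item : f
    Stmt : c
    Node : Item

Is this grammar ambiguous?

Unambiguous

(Node is unreachable from Stmt, so its rules don't affect L(Stmt).) Restricted to the reachable nonterminals, every rule has the form A → t or A → t B, and no two rules for the same A share a first terminal. The grammar encodes a DFA — one run per string.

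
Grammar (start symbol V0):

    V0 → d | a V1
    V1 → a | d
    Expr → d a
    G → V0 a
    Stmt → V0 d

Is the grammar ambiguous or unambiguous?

Unambiguous

(Expr, G, Stmt are unreachable from V0, so their rules don't affect L(V0).) The reachable rules are right-linear with at most one rule per (nonterminal, next-terminal) pair. Each input token forces the next rule, so parsing is deterministic.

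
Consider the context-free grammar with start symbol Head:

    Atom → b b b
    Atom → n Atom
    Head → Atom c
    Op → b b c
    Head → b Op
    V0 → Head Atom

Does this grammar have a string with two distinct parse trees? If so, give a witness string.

Witness: b b b c

Derivation 1: Head ⇒ Atom c ⇒ b b b c
Derivation 2: Head ⇒ b Op ⇒ b b b c

Two distinct leftmost derivations for the same string.

Ambiguous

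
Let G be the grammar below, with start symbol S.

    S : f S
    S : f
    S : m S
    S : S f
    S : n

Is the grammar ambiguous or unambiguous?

Ambiguous

Witness: f f

Derivation 1: S ⇒ f S ⇒ f f
Derivation 2: S ⇒ S f ⇒ f f

Two distinct leftmost derivations for the same string.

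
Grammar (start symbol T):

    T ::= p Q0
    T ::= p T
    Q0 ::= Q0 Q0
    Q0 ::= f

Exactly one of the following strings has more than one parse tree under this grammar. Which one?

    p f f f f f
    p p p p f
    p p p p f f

p f f f f f

p f f f f f: 14 trees
p p p p f: 1 tree
p p p p f f: 1 tree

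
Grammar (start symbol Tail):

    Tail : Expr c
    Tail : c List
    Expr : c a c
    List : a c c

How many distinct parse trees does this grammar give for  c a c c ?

2

Parse trees for c a c c:
  [Tail [Expr c a c] c]
  [Tail c [List a c c]]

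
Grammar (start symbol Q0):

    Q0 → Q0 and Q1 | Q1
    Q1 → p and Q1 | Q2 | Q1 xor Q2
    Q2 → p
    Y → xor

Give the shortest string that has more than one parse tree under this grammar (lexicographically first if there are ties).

p and p

length 1: no string has ≥2 trees
length 3: p and p has 2 parse trees

Two derivations of p and p:
  Q0 ⇒ Q0 and Q1 ⇒ Q1 and Q1 ⇒ Q2 and Q1 ⇒ p and Q1 ⇒ p and Q2 ⇒ p and p
  Q0 ⇒ Q1 ⇒ p and Q1 ⇒ p and Q2 ⇒ p and p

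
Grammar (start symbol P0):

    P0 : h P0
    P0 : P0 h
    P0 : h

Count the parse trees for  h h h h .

Parse trees for h h h h:
  [P0 h [P0 h [P0 h [P0 h]]]]
  [P0 h [P0 h [P0 [P0 h] h]]]
  [P0 h [P0 [P0 h [P0 h]] h]]
  [P0 h [P0 [P0 [P0 h] h] h]]
  [P0 [P0 h [P0 h [P0 h]]] h]
  [P0 [P0 h [P0 [P0 h] h]] h]
  [P0 [P0 [P0 h [P0 h]] h] h]
  [P0 [P0 [P0 [P0 h] h] h] h]

8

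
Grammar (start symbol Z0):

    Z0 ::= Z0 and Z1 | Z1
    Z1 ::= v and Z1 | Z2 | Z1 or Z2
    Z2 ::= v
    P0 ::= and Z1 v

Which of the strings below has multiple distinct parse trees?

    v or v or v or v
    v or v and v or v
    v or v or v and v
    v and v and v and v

v or v or v or v: 1 tree
v or v and v or v: 1 tree
v or v or v and v: 1 tree
v and v and v and v: 8 trees

v and v and v and v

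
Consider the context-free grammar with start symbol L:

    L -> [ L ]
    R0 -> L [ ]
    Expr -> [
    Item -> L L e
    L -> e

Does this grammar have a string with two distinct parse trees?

Unambiguous

Only L is reachable from L; ignoring the rest: Each string is a nest of matched brackets around a single atom. An opening bracket forces the recursive rule; an atom forces the base rule.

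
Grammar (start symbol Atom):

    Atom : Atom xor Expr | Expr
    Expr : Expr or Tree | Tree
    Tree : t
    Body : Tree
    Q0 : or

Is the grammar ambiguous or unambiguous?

Only Atom, Expr, Tree are reachable from Atom; ignoring the rest: This is a standard precedence ladder (Atom over Expr over Tree), with each level left-recursive on its own operator ('xor' at Atom, 'or' at Expr). That structure is LR(1), hence unambiguous.

Unambiguous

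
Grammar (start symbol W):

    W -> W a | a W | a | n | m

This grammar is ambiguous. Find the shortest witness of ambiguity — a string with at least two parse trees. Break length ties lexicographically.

a a

length 1: no string has ≥2 trees
length 2: a a has 2 parse trees

Two derivations of a a:
  W ⇒ W a ⇒ a a
  W ⇒ a W ⇒ a a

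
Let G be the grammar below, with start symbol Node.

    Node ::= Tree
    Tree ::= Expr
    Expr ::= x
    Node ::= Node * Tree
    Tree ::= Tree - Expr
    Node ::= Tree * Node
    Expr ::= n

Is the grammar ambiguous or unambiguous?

Witness: n * n

Derivation 1: Node ⇒ Node * Tree ⇒ Tree * Tree ⇒ Expr * Tree ⇒ n * Tree ⇒ n * Expr ⇒ n * n
Derivation 2: Node ⇒ Tree * Node ⇒ Expr * Node ⇒ n * Node ⇒ n * Tree ⇒ n * Expr ⇒ n * n

Two distinct leftmost derivations for the same string.

Ambiguous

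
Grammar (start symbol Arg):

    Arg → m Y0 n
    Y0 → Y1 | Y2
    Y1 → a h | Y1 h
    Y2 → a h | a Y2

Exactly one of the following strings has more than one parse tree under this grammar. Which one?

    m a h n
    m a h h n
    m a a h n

m a h n

m a h n: 2 trees
m a h h n: 1 tree
m a a h n: 1 tree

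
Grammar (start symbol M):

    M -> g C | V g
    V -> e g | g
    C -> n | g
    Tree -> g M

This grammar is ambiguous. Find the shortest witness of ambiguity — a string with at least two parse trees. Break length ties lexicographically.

g g

length 2: g g has 2 parse trees

Two derivations of g g:
  M ⇒ g C ⇒ g g
  M ⇒ V g ⇒ g g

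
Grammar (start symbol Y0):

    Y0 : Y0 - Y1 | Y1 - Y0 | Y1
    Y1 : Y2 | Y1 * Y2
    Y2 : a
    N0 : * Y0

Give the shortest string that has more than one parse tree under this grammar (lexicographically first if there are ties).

length 1: no string has ≥2 trees
length 3: a - a has 2 parse trees

Two derivations of a - a:
  Y0 ⇒ Y0 - Y1 ⇒ Y1 - Y1 ⇒ Y2 - Y1 ⇒ a - Y1 ⇒ a - Y2 ⇒ a - a
  Y0 ⇒ Y1 - Y0 ⇒ Y2 - Y0 ⇒ a - Y0 ⇒ a - Y1 ⇒ a - Y2 ⇒ a - a

a - a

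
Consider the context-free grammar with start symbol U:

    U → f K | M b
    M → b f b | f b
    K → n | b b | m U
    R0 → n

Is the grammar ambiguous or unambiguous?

Ambiguous

Witness: f b b

Derivation 1: U ⇒ f K ⇒ f b b
Derivation 2: U ⇒ M b ⇒ f b b

Two distinct leftmost derivations for the same string.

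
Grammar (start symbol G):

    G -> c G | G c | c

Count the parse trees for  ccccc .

Parse trees for ccccc (showing first 6 of 16):
  [G c [G c [G c [G c [G c]]]]]
  [G c [G c [G c [G [G c] c]]]]
  [G c [G c [G [G c [G c]] c]]]
  [G c [G c [G [G [G c] c] c]]]
  [G c [G [G c [G c [G c]]] c]]
  [G c [G [G c [G [G c] c]] c]]

16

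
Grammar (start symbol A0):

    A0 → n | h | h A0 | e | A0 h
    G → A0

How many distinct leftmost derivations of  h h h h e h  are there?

5

Parse trees for h h h h e h:
  [A0 h [A0 h [A0 h [A0 h [A0 [A0 e] h]]]]]
  [A0 h [A0 h [A0 h [A0 [A0 h [A0 e]] h]]]]
  [A0 h [A0 h [A0 [A0 h [A0 h [A0 e]]] h]]]
  [A0 h [A0 [A0 h [A0 h [A0 h [A0 e]]]] h]]
  [A0 [A0 h [A0 h [A0 h [A0 h [A0 e]]]]] h]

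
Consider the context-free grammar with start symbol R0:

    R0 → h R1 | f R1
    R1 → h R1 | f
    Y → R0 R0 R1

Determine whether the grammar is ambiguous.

Unambiguous

Only R0, R1 are reachable from R0; ignoring the rest: Each reachable nonterminal has at most one production per leading terminal, and all productions are right-linear; the derivation is determined token-by-token.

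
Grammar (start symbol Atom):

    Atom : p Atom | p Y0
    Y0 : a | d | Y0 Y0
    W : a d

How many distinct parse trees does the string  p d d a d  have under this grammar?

5

Parse trees for p d d a d:
  [Atom p [Y0 [Y0 d] [Y0 [Y0 d] [Y0 [Y0 a] [Y0 d]]]]]
  [Atom p [Y0 [Y0 d] [Y0 [Y0 [Y0 d] [Y0 a]] [Y0 d]]]]
  [Atom p [Y0 [Y0 [Y0 d] [Y0 d]] [Y0 [Y0 a] [Y0 d]]]]
  [Atom p [Y0 [Y0 [Y0 d] [Y0 [Y0 d] [Y0 a]]] [Y0 d]]]
  [Atom p [Y0 [Y0 [Y0 [Y0 d] [Y0 d]] [Y0 a]] [Y0 d]]]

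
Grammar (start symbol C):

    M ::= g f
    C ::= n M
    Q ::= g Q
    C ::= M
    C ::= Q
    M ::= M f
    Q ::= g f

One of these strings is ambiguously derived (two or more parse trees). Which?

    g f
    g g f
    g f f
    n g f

g f

g f: 2 trees
g g f: 1 tree
g f f: 1 tree
n g f: 1 tree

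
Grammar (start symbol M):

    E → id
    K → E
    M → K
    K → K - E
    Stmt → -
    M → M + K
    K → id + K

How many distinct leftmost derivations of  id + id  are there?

2

Parse trees for id + id:
  [M [K id + [K [E id]]]]
  [M [M [K [E id]]] + [K [E id]]]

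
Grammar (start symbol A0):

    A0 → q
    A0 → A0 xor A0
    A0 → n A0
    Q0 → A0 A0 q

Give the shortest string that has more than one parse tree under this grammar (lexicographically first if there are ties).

n q xor q

length 1: no string has ≥2 trees
length 2: no string has ≥2 trees
length 3: no string has ≥2 trees
length 4: n q xor q has 2 parse trees

Two derivations of n q xor q:
  A0 ⇒ A0 xor A0 ⇒ n A0 xor A0 ⇒ n q xor A0 ⇒ n q xor q
  A0 ⇒ n A0 ⇒ n A0 xor A0 ⇒ n q xor A0 ⇒ n q xor q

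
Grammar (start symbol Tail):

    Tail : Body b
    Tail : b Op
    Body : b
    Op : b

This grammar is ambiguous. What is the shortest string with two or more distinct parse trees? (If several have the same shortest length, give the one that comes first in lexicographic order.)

length 2: b b has 2 parse trees

Two derivations of b b:
  Tail ⇒ Body b ⇒ b b
  Tail ⇒ b Op ⇒ b b

b b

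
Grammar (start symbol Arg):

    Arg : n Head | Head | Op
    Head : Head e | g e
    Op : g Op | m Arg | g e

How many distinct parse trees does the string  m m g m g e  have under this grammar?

Parse trees for m m g m g e:
  [Arg [Op m [Arg [Op m [Arg [Op g [Op m [Arg [Head g e]]]]]]]]]
  [Arg [Op m [Arg [Op m [Arg [Op g [Op m [Arg [Op g e]]]]]]]]]

2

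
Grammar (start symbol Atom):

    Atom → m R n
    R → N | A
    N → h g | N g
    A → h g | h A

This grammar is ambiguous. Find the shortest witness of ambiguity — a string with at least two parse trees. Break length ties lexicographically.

length 4: m h g n has 2 parse trees

Two derivations of m h g n:
  Atom ⇒ m R n ⇒ m N n ⇒ m h g n
  Atom ⇒ m R n ⇒ m A n ⇒ m h g n

m h g n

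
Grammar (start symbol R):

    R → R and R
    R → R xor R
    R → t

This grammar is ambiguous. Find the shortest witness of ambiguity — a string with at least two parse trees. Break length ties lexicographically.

length 1: no string has ≥2 trees
length 3: no string has ≥2 trees
length 5: t and t and t has 2 parse trees

Two derivations of t and t and t:
  R ⇒ R and R ⇒ R and R and R ⇒ t and R and R ⇒ t and t and R ⇒ t and t and t
  R ⇒ R and R ⇒ t and R ⇒ t and R and R ⇒ t and t and R ⇒ t and t and t

t and t and t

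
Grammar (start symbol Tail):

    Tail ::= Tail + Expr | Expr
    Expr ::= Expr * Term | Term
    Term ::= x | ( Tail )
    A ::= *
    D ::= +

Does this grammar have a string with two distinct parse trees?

Unambiguous

Only Tail, Expr, Term are reachable from Tail; ignoring the rest: Tail → Tail + Expr | Expr  ;  Expr → Expr * Term | Term  — a left-associative chain with Term at the bottom. Each string factors uniquely by precedence.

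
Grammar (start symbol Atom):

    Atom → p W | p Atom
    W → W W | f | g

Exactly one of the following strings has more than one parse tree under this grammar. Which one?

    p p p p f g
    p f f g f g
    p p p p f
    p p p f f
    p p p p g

p f f g f g

p p p p f g: 1 tree
p f f g f g: 14 trees
p p p p f: 1 tree
p p p f f: 1 tree
p p p p g: 1 tree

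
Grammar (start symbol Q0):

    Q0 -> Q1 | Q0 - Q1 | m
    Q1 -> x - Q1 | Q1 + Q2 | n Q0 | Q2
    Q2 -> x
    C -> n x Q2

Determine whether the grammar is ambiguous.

Ambiguous

Witness: x - x

Derivation 1: Q0 ⇒ Q1 ⇒ x - Q1 ⇒ x - Q2 ⇒ x - x
Derivation 2: Q0 ⇒ Q0 - Q1 ⇒ Q1 - Q1 ⇒ Q2 - Q1 ⇒ x - Q1 ⇒ x - Q2 ⇒ x - x

Two distinct leftmost derivations for the same string.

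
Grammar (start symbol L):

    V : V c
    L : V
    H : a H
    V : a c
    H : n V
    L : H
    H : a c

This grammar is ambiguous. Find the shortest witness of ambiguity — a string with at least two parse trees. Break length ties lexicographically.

length 2: a c has 2 parse trees

Two derivations of a c:
  L ⇒ V ⇒ a c
  L ⇒ H ⇒ a c

a c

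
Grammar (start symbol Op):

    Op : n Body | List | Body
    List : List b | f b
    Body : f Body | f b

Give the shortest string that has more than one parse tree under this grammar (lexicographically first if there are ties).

length 2: f b has 2 parse trees

Two derivations of f b:
  Op ⇒ List ⇒ f b
  Op ⇒ Body ⇒ f b

f b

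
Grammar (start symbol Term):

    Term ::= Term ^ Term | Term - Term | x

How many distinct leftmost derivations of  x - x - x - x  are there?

5

Parse trees for x - x - x - x:
  [Term [Term x] - [Term [Term x] - [Term [Term x] - [Term x]]]]
  [Term [Term x] - [Term [Term [Term x] - [Term x]] - [Term x]]]
  [Term [Term [Term x] - [Term x]] - [Term [Term x] - [Term x]]]
  [Term [Term [Term x] - [Term [Term x] - [Term x]]] - [Term x]]
  [Term [Term [Term [Term x] - [Term x]] - [Term x]] - [Term x]]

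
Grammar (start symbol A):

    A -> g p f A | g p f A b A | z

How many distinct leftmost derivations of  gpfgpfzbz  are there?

2

Parse trees for gpfgpfzbz:
  [A g p f [A g p f [A z] b [A z]]]
  [A g p f [A g p f [A z]] b [A z]]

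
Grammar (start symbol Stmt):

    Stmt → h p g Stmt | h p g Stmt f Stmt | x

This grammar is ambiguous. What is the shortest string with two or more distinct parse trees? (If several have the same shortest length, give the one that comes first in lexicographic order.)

h p g h p g x f x

length 1: no string has ≥2 trees
length 4: no string has ≥2 trees
length 6: no string has ≥2 trees
length 7: no string has ≥2 trees
length 9: h p g h p g x f x has 2 parse trees

Two derivations of h p g h p g x f x:
  Stmt ⇒ h p g Stmt ⇒ h p g h p g Stmt f Stmt ⇒ h p g h p g x f Stmt ⇒ h p g h p g x f x
  Stmt ⇒ h p g Stmt f Stmt ⇒ h p g h p g Stmt f Stmt ⇒ h p g h p g x f Stmt ⇒ h p g h p g x f x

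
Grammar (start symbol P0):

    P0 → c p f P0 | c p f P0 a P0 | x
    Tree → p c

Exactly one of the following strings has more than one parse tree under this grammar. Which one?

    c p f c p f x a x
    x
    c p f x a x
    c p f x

c p f c p f x a x

c p f c p f x a x: 2 trees
x: 1 tree
c p f x a x: 1 tree
c p f x: 1 tree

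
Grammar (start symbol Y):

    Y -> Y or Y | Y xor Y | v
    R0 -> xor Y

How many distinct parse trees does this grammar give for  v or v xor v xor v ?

5

Parse trees for v or v xor v xor v:
  [Y [Y v] or [Y [Y v] xor [Y [Y v] xor [Y v]]]]
  [Y [Y v] or [Y [Y [Y v] xor [Y v]] xor [Y v]]]
  [Y [Y [Y v] or [Y v]] xor [Y [Y v] xor [Y v]]]
  [Y [Y [Y v] or [Y [Y v] xor [Y v]]] xor [Y v]]
  [Y [Y [Y [Y v] or [Y v]] xor [Y v]] xor [Y v]]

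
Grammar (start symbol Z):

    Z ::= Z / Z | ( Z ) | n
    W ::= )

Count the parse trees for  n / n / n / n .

Parse trees for n / n / n / n:
  [Z [Z n] / [Z [Z n] / [Z [Z n] / [Z n]]]]
  [Z [Z n] / [Z [Z [Z n] / [Z n]] / [Z n]]]
  [Z [Z [Z n] / [Z n]] / [Z [Z n] / [Z n]]]
  [Z [Z [Z n] / [Z [Z n] / [Z n]]] / [Z n]]
  [Z [Z [Z [Z n] / [Z n]] / [Z n]] / [Z n]]

5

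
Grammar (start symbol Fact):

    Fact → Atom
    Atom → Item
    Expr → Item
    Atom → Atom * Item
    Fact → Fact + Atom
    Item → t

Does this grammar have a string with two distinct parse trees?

(Expr is unreachable from Fact, so its rules don't affect L(Fact).) Fact → Fact + Atom | Atom  ;  Atom → Atom * Item | Item  — a left-associative chain with Item at the bottom. Each string factors uniquely by precedence.

Unambiguous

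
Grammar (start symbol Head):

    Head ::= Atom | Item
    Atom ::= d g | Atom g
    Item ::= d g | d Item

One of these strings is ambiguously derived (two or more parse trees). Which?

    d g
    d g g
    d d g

d g

d g: 2 trees
d g g: 1 tree
d d g: 1 tree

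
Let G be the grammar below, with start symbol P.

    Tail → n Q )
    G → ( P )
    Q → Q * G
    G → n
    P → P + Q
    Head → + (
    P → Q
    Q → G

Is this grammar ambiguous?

Unambiguous

Only P, Q, G are reachable from P; ignoring the rest: P → P + Q | Q  ;  Q → Q * G | G  — a left-associative chain with G at the bottom. Each string factors uniquely by precedence.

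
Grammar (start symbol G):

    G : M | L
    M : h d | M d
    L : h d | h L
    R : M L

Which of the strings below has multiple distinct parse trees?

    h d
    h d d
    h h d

h d

h d: 2 trees
h d d: 1 tree
h h d: 1 tree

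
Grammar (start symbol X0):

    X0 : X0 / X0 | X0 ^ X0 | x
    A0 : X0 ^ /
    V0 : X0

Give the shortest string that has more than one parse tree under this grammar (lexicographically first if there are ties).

x / x / x

length 1: no string has ≥2 trees
length 3: no string has ≥2 trees
length 5: x / x / x has 2 parse trees

Two derivations of x / x / x:
  X0 ⇒ X0 / X0 ⇒ X0 / X0 / X0 ⇒ x / X0 / X0 ⇒ x / x / X0 ⇒ x / x / x
  X0 ⇒ X0 / X0 ⇒ x / X0 ⇒ x / X0 / X0 ⇒ x / x / X0 ⇒ x / x / x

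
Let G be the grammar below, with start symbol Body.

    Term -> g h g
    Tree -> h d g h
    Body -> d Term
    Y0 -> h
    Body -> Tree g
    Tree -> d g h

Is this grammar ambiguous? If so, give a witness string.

Ambiguous

Witness: d g h g

Derivation 1: Body ⇒ d Term ⇒ d g h g
Derivation 2: Body ⇒ Tree g ⇒ d g h g

Two distinct leftmost derivations for the same string.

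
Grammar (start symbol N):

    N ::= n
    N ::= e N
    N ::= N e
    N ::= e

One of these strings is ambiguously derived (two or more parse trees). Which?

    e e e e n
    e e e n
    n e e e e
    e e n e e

e e n e e

e e e e n: 1 tree
e e e n: 1 tree
n e e e e: 1 tree
e e n e e: 6 trees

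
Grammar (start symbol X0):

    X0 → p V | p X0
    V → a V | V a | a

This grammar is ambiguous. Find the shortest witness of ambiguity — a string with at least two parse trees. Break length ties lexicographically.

length 2: no string has ≥2 trees
length 3: p a a has 2 parse trees

Two derivations of p a a:
  X0 ⇒ p V ⇒ p a V ⇒ p a a
  X0 ⇒ p V ⇒ p V a ⇒ p a a

p a a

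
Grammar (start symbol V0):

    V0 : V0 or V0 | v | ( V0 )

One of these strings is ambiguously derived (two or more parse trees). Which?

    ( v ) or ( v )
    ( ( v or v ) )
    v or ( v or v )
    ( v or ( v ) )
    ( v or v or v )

( v or v or v )

( v ) or ( v ): 1 tree
( ( v or v ) ): 1 tree
v or ( v or v ): 1 tree
( v or ( v ) ): 1 tree
( v or v or v ): 2 trees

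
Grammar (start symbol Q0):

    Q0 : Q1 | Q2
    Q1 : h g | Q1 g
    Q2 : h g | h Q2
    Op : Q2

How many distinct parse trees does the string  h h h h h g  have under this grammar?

Parse trees for h h h h h g:
  [Q0 [Q2 h [Q2 h [Q2 h [Q2 h [Q2 h g]]]]]]

1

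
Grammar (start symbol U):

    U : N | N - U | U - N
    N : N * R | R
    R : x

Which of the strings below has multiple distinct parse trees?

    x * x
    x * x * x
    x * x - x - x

x * x: 1 tree
x * x * x: 1 tree
x * x - x - x: 4 trees

x * x - x - x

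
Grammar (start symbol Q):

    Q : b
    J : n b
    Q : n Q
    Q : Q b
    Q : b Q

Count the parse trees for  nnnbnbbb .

29

Parse trees for nnnbnbbb (showing first 6 of 29):
  [Q n [Q n [Q n [Q [Q [Q b [Q n [Q b]]] b] b]]]]
  [Q n [Q n [Q n [Q [Q b [Q n [Q [Q b] b]]] b]]]]
  [Q n [Q n [Q n [Q [Q b [Q n [Q b [Q b]]]] b]]]]
  [Q n [Q n [Q n [Q [Q b [Q [Q n [Q b]] b]] b]]]]
  [Q n [Q n [Q n [Q b [Q n [Q [Q [Q b] b] b]]]]]]
  [Q n [Q n [Q n [Q b [Q n [Q [Q b [Q b]] b]]]]]]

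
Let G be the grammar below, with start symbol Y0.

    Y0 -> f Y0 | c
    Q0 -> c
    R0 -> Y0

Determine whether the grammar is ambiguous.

(Q0, R0 are unreachable from Y0, so their rules don't affect L(Y0).) Restricted to the reachable nonterminals, every rule has the form A → t or A → t B, and no two rules for the same A share a first terminal. The grammar encodes a DFA — one run per string.

Unambiguous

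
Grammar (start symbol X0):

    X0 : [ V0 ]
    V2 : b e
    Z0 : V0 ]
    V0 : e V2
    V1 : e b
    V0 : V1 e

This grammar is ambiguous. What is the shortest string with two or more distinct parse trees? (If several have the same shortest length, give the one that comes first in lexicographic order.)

length 5: [ e b e ] has 2 parse trees

Two derivations of [ e b e ]:
  X0 ⇒ [ V0 ] ⇒ [ e V2 ] ⇒ [ e b e ]
  X0 ⇒ [ V0 ] ⇒ [ V1 e ] ⇒ [ e b e ]

[ e b e ]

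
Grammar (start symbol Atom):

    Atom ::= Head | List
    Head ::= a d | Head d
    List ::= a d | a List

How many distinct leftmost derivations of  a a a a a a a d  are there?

1

Parse trees for a a a a a a a d:
  [Atom [List a [List a [List a [List a [List a [List a [List a d]]]]]]]]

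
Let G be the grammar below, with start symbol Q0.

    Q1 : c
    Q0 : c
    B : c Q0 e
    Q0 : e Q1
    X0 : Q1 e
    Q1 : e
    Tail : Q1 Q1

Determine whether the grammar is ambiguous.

Only Q0, Q1 are reachable from Q0; ignoring the rest: Restricted to the reachable nonterminals, every rule has the form A → t or A → t B, and no two rules for the same A share a first terminal. The grammar encodes a DFA — one run per string.

Unambiguous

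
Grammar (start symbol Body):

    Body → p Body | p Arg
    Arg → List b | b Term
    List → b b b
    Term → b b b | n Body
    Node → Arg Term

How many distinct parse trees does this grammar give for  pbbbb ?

2

Parse trees for pbbbb:
  [Body p [Arg [List b b b] b]]
  [Body p [Arg b [Term b b b]]]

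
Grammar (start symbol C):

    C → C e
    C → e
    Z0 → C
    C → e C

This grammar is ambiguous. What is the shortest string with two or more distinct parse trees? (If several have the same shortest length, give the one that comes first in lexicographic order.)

length 1: no string has ≥2 trees
length 2: e e has 2 parse trees

Two derivations of e e:
  C ⇒ C e ⇒ e e
  C ⇒ e C ⇒ e e

e e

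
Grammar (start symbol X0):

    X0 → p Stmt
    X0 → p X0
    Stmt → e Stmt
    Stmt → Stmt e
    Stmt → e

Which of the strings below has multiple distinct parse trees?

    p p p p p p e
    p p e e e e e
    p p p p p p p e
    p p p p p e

p p e e e e e

p p p p p p e: 1 tree
p p e e e e e: 16 trees
p p p p p p p e: 1 tree
p p p p p e: 1 tree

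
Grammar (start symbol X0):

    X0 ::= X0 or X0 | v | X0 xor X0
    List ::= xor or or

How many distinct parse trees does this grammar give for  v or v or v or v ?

Parse trees for v or v or v or v:
  [X0 [X0 v] or [X0 [X0 v] or [X0 [X0 v] or [X0 v]]]]
  [X0 [X0 v] or [X0 [X0 [X0 v] or [X0 v]] or [X0 v]]]
  [X0 [X0 [X0 v] or [X0 v]] or [X0 [X0 v] or [X0 v]]]
  [X0 [X0 [X0 v] or [X0 [X0 v] or [X0 v]]] or [X0 v]]
  [X0 [X0 [X0 [X0 v] or [X0 v]] or [X0 v]] or [X0 v]]

5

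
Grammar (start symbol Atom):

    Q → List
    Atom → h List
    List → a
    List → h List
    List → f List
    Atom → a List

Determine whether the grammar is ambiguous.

Unambiguous

Only Atom, List are reachable from Atom; ignoring the rest: The reachable rules are right-linear with at most one rule per (nonterminal, next-terminal) pair. Each input token forces the next rule, so parsing is deterministic.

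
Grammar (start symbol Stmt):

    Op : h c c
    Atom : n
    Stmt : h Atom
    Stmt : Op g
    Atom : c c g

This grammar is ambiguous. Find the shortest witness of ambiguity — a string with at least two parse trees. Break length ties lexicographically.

h c c g

length 2: no string has ≥2 trees
length 4: h c c g has 2 parse trees

Two derivations of h c c g:
  Stmt ⇒ h Atom ⇒ h c c g
  Stmt ⇒ Op g ⇒ h c c g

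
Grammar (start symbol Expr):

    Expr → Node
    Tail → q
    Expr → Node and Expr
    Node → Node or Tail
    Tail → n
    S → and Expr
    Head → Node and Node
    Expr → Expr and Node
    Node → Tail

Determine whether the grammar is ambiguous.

Ambiguous

Witness: n and n

Derivation 1: Expr ⇒ Node and Expr ⇒ Tail and Expr ⇒ n and Expr ⇒ n and Node ⇒ n and Tail ⇒ n and n
Derivation 2: Expr ⇒ Expr and Node ⇒ Node and Node ⇒ Tail and Node ⇒ n and Node ⇒ n and Tail ⇒ n and n

Two distinct leftmost derivations for the same string.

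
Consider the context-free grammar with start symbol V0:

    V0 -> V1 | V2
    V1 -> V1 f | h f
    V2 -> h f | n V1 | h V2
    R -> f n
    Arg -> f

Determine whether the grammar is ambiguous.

Ambiguous

Witness: h f

Derivation 1: V0 ⇒ V1 ⇒ h f
Derivation 2: V0 ⇒ V2 ⇒ h f

Two distinct leftmost derivations for the same string.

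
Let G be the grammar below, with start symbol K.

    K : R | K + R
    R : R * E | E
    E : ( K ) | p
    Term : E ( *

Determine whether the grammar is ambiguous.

Only K, R, E are reachable from K; ignoring the rest: The grammar is stratified — K handles '+' (left-recursive), R handles '*', E atoms. Each operator has a fixed associativity and precedence level, so every string has one parse.

Unambiguous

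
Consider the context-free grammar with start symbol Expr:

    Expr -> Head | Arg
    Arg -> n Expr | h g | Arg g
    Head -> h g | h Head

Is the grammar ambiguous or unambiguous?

Witness: h g

Derivation 1: Expr ⇒ Head ⇒ h g
Derivation 2: Expr ⇒ Arg ⇒ h g

Two distinct leftmost derivations for the same string.

Ambiguous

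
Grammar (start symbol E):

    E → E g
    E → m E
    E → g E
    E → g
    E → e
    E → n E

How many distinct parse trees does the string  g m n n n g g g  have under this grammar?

29

Parse trees for g m n n n g g g (showing first 6 of 29):
  [E [E [E g [E m [E n [E n [E n [E g]]]]]] g] g]
  [E [E g [E [E m [E n [E n [E n [E g]]]]] g]] g]
  [E [E g [E m [E [E n [E n [E n [E g]]]] g]]] g]
  [E [E g [E m [E n [E [E n [E n [E g]]] g]]]] g]
  [E [E g [E m [E n [E n [E [E n [E g]] g]]]]] g]
  [E [E g [E m [E n [E n [E n [E [E g] g]]]]]] g]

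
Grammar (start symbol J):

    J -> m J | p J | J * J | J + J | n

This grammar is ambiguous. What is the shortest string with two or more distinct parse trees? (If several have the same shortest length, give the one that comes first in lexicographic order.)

m n * n

length 1: no string has ≥2 trees
length 2: no string has ≥2 trees
length 3: no string has ≥2 trees
length 4: m n * n has 2 parse trees

Two derivations of m n * n:
  J ⇒ m J ⇒ m J * J ⇒ m n * J ⇒ m n * n
  J ⇒ J * J ⇒ m J * J ⇒ m n * J ⇒ m n * n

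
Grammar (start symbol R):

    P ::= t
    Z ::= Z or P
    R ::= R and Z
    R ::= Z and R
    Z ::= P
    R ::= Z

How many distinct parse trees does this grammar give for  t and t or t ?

Parse trees for t and t or t:
  [R [R [Z [P t]]] and [Z [Z [P t]] or [P t]]]
  [R [Z [P t]] and [R [Z [Z [P t]] or [P t]]]]

2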